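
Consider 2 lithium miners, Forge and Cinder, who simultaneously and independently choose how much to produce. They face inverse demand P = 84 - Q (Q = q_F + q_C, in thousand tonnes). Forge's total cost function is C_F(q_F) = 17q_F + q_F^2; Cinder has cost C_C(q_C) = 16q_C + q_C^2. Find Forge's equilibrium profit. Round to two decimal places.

Forge's profit: π_F = (84 - Q)q_F - (17q_F + q_F²). Setting ∂π_F/∂q_F = 0: 67 - 4q_F - (q_C) = 0.
Cinder's profit: π_C = (84 - Q)q_C - (16q_C + q_C²). Setting ∂π_C/∂q_C = 0: 68 - 4q_C - (q_F) = 0.
Rearranging gives the reaction functions q_F = (67 - q_C)/4 and q_C = (68 - q_F)/4.
Solving the pair: q_F = 40/3, q_C = 41/3.
Price P = 84 - 27 = 57.
Forge's profit: 57·(40/3) - 17·(40/3) - (40/3)² = 355.5556.

355.56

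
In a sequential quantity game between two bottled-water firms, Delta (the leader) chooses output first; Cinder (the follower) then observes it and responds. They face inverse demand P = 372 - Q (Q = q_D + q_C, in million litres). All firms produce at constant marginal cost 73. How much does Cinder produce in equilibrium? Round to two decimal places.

The follower Cinder best-responds to any q_D: π_C = (372 - Q)q_C - 73q_C.
Follower FOC: 299 - q_D - 2q_C = 0, so q_C(q_D) = (299 - q_D)/2.
The leader anticipates this reaction. Substituting into P = 372 - Q gives P = 445/2 - (1/2)q_D, so π_D = (445/2 - (1/2)q_D)q_D - 73q_D.
Leader FOC: 299/2 - q_D = 0, so q_D = 299/2.
Then q_C = (299 - 299/2)/2 = 299/4.

74.75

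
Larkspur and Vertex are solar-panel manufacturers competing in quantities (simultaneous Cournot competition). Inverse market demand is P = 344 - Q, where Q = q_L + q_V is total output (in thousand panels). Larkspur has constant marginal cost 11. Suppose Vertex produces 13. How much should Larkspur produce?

With the rival's output fixed at 13, Larkspur's profit is π_L = (344 - 13 - q_L)q_L - (11q_L) = (331 - q_L)q_L - (11q_L).
∂π_L/∂q_L = 320 - 2q_L = 0, so q_L = 160.

160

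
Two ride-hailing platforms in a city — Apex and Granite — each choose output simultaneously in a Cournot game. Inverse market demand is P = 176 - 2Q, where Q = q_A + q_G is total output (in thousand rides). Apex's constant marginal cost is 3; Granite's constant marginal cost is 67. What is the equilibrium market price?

Apex's profit: π_A = (176 - 2Q)q_A - (3q_A). Setting ∂π_A/∂q_A = 0: 173 - 4q_A - 2(q_G) = 0.
Granite's first-order condition: 109 - 4q_G - 2(q_A) = 0.
So q_A = (173 - 2q_G)/4 and q_G = (109 - 2q_A)/4.
Solving the pair: q_A = 79/2, q_G = 15/2.
Total output Q = 47, so price P = 176 - 2·47 = 82.

82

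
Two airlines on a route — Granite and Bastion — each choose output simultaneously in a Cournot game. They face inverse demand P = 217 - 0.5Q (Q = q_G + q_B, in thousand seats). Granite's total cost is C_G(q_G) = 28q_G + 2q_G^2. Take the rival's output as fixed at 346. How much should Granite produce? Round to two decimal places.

With the rival's output fixed at 346, Granite's profit is π_G = (217 - (1/2)·346 - (1/2)q_G)q_G - (28q_G + 2q_G²) = (44 - (1/2)q_G)q_G - (28q_G + 2q_G²).
∂π_G/∂q_G = 16 - 5q_G = 0, so q_G = 16/5.

3.20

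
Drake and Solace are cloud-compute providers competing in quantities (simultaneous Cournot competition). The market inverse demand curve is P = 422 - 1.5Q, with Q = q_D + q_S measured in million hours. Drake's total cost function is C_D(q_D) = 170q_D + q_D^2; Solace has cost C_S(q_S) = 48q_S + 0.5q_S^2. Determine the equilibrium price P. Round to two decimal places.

258.14

Drake's profit: π_D = (422 - 1.5Q)q_D - (170q_D + q_D²). Setting ∂π_D/∂q_D = 0: 252 - 5q_D - (3/2)(q_S) = 0.
Solace's profit: π_S = (422 - 1.5Q)q_S - (48q_S + (1/2)q_S²). Setting ∂π_S/∂q_S = 0: 374 - 4q_S - (3/2)(q_D) = 0.
So q_D = (252 - (3/2)q_S)/5 and q_S = (374 - (3/2)q_D)/4.
Substituting one into the other gives q_D = 1788/71 and q_S = 84.0563.
Total output Q = 109.2394, so price P = 422 - (3/2)·109.2394 = 258.1408.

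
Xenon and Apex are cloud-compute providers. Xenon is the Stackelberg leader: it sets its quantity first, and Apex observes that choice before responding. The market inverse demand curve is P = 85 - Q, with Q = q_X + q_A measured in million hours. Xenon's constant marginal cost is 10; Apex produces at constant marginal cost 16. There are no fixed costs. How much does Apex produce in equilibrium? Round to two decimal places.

Solve by backward induction. Given q_X, the follower Apex maximises π_A = (85 - q_X - q_A)q_A - 16q_A.
Follower FOC: 69 - q_X - 2q_A = 0, so q_A(q_X) = (69 - q_X)/2.
The leader anticipates this reaction. Substituting into P = 85 - Q gives P = 101/2 - (1/2)q_X, so π_X = (101/2 - (1/2)q_X)q_X - 10q_X.
The leader's first-order condition 81/2 - q_X = 0 yields q_X = 81/2.
Then q_A = (69 - 81/2)/2 = 57/4.

14.25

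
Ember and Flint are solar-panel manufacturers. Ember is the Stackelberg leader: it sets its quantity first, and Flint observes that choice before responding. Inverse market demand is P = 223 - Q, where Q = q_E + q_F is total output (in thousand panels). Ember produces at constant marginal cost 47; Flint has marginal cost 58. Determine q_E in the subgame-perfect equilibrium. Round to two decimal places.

93.50

The follower Flint best-responds to any q_E: π_F = (223 - Q)q_F - 58q_F.
Follower FOC: 165 - q_E - 2q_F = 0, so q_F(q_E) = (165 - q_E)/2.
The leader anticipates this reaction. Substituting into P = 223 - Q gives P = 281/2 - (1/2)q_E, so π_E = (281/2 - (1/2)q_E)q_E - 47q_E.
Maximising: ∂π_E/∂q_E = 187/2 - q_E = 0, giving q_E = 187/2.
Then q_F = (165 - 187/2)/2 = 143/4.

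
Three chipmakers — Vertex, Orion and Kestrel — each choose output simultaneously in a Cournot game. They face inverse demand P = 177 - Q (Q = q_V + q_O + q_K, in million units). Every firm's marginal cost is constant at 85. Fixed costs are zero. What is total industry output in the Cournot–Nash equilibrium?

Each firm earns π_i = (177 - Q)q_i - 85q_i.
First-order condition (treating rivals' output as given): 92 - 2q_i - Σ_{j≠i} q_j = 0.
With identical firms every q_j equals q_i, so Σ_{j≠i} q_j = 2q_i and 92 = 4q_i, giving q_i = 23.
Total output Q = 23 + 23 + 23 = 69.

69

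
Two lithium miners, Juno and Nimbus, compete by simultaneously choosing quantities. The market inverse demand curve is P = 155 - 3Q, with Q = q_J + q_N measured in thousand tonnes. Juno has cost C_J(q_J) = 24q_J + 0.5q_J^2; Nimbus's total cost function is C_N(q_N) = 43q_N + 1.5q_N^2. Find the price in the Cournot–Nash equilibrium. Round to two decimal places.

86.44

Juno's profit: π_J = (155 - 3Q)q_J - (24q_J + (1/2)q_J²). Setting ∂π_J/∂q_J = 0: 131 - 7q_J - 3(q_N) = 0.
Nimbus's first-order condition: 112 - 9q_N - 3(q_J) = 0.
Rearranging gives the reaction functions q_J = (131 - 3q_N)/7 and q_N = (112 - 3q_J)/9.
Solving the pair: q_J = 281/18, q_N = 391/54.
Total output Q = 617/27, so price P = 155 - 3·(617/27) = 778/9.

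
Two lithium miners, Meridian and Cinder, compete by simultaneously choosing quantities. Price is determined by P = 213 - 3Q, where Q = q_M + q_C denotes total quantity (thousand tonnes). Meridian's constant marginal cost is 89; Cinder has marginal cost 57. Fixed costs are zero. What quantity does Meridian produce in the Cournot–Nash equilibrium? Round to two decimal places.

10.22

Meridian's profit: π_M = (213 - 3Q)q_M - (89q_M). Setting ∂π_M/∂q_M = 0: 124 - 6q_M - 3(q_C) = 0.
Cinder's first-order condition: 156 - 6q_C - 3(q_M) = 0.
So q_M = (124 - 3q_C)/6 and q_C = (156 - 3q_M)/6.
Substituting one into the other gives q_M = 92/9 and q_C = 188/9.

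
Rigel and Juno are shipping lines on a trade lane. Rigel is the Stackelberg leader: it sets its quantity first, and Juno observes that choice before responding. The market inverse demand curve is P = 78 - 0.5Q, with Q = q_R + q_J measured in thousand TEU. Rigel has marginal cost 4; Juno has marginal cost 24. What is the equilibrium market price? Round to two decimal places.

Solve by backward induction. Given q_R, the follower Juno maximises π_J = (78 - (1/2)q_R - (1/2)q_J)q_J - 24q_J.
∂π_J/∂q_J = 54 - (1/2)q_R - q_J = 0 gives the reaction function q_J = (54 - (1/2)q_R).
The leader anticipates this reaction. Substituting into P = 78 - 0.5Q gives P = 51 - (1/4)q_R, so π_R = (51 - (1/4)q_R)q_R - 4q_R.
Maximising: ∂π_R/∂q_R = 47 - (1/2)q_R = 0, giving q_R = 94.
Then q_J = (54 - (1/2)·94) = 7.
Total output Q = 101, so price P = 78 - (1/2)·101 = 55/2.

27.50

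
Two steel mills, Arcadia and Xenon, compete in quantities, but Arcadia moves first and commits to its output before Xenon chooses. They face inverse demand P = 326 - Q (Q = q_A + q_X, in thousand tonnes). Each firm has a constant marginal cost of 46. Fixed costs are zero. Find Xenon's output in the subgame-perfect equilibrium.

The follower Xenon best-responds to any q_A: π_X = (326 - Q)q_X - 46q_X.
Follower FOC: 280 - q_A - 2q_X = 0, so q_X(q_A) = (280 - q_A)/2.
The leader anticipates this reaction. Substituting into P = 326 - Q gives P = 186 - (1/2)q_A, so π_A = (186 - (1/2)q_A)q_A - 46q_A.
Maximising: ∂π_A/∂q_A = 140 - q_A = 0, giving q_A = 140.
Then q_X = (280 - 140)/2 = 70.

70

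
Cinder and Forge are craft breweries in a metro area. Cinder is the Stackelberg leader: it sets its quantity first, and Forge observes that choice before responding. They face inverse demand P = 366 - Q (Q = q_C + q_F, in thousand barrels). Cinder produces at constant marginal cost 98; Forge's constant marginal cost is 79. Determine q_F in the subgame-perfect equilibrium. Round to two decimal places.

81.25

Solve by backward induction. Given q_C, the follower Forge maximises π_F = (366 - q_C - q_F)q_F - 79q_F.
∂π_F/∂q_F = 287 - q_C - 2q_F = 0 gives the reaction function q_F = (287 - q_C)/2.
The leader anticipates this reaction. Substituting into P = 366 - Q gives P = 445/2 - (1/2)q_C, so π_C = (445/2 - (1/2)q_C)q_C - 98q_C.
The leader's first-order condition 249/2 - q_C = 0 yields q_C = 249/2.
Then q_F = (287 - 249/2)/2 = 325/4.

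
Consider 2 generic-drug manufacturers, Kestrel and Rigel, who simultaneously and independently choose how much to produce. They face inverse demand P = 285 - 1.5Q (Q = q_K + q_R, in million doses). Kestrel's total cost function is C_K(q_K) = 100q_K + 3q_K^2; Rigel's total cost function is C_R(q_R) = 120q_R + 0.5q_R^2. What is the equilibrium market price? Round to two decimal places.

Kestrel's profit: π_K = (285 - 1.5Q)q_K - (100q_K + 3q_K²). Setting ∂π_K/∂q_K = 0: 185 - 9q_K - (3/2)(q_R) = 0.
Rigel's first-order condition: 165 - 4q_R - (3/2)(q_K) = 0.
Best responses: q_K = (185 - (3/2)q_R)/9, q_R = (165 - (3/2)q_K)/4.
Solving the pair: q_K = 394/27, q_R = 322/9.
Total output Q = 1360/27, so price P = 285 - (3/2)·(1360/27) = 1885/9.

209.44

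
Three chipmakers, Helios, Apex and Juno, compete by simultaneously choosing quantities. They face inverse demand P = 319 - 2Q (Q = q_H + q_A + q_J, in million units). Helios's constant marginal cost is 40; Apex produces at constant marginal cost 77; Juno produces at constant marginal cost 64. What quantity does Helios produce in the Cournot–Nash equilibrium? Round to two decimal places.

42.50

Helios's profit: π_H = (319 - 2Q)q_H - (40q_H). Setting ∂π_H/∂q_H = 0: 279 - 4q_H - 2(q_A + q_J) = 0.
Apex's profit: π_A = (319 - 2Q)q_A - (77q_A). Setting ∂π_A/∂q_A = 0: 242 - 4q_A - 2(q_H + q_J) = 0.
Juno's profit: π_J = (319 - 2Q)q_J - (64q_J). Setting ∂π_J/∂q_J = 0: 255 - 4q_J - 2(q_H + q_A) = 0.
Adding the 3 conditions: 776 − 4Q − 4Q = 0, i.e. Q = 97.
Back-substituting: q_H = (279 − 194)/2 = 85/2, q_A = (242 − 194)/2 = 24, q_J = (255 − 194)/2 = 61/2.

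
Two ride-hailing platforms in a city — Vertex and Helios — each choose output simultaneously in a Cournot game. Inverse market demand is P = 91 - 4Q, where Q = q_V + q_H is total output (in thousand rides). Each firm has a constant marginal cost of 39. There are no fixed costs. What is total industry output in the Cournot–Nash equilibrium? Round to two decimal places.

8.67

A representative firm's profit is π_i = q_i(91 - 4Q) - 39q_i.
Setting ∂π_i/∂q_i = 0 with rivals' quantities fixed: 52 - 8q_i - 4q_j = 0.
By symmetry each firm produces the same amount; substituting q_j = q_i yields q_i = 52/12 = 13/3.
Total output Q = 13/3 + 13/3 = 26/3.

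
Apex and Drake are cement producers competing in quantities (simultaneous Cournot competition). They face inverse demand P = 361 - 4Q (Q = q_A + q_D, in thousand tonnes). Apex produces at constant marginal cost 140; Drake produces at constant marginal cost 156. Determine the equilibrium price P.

Apex's profit: π_A = (361 - 4Q)q_A - (140q_A). Setting ∂π_A/∂q_A = 0: 221 - 8q_A - 4(q_D) = 0.
Drake's first-order condition: 205 - 8q_D - 4(q_A) = 0.
Rearranging gives the reaction functions q_A = (221 - 4q_D)/8 and q_D = (205 - 4q_A)/8.
Solving the pair: q_A = 79/4, q_D = 63/4.
Total output Q = 71/2, so price P = 361 - 4·(71/2) = 219.

219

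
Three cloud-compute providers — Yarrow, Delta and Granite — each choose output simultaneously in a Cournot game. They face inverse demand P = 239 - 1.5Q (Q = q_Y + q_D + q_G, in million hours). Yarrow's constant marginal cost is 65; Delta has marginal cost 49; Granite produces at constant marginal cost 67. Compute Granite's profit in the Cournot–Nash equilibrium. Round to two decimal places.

Yarrow's profit: π_Y = (239 - 1.5Q)q_Y - (65q_Y). Setting ∂π_Y/∂q_Y = 0: 174 - 3q_Y - (3/2)(q_D + q_G) = 0.
Delta's profit: π_D = (239 - 1.5Q)q_D - (49q_D). Setting ∂π_D/∂q_D = 0: 190 - 3q_D - (3/2)(q_Y + q_G) = 0.
Granite's profit: π_G = (239 - 1.5Q)q_G - (67q_G). Setting ∂π_G/∂q_G = 0: 172 - 3q_G - (3/2)(q_Y + q_D) = 0.
Adding the 3 conditions: 536 − 3Q − 3Q = 0, i.e. Q = 268/3.
Back-substituting: q_Y = (174 − 134)/(3/2) = 80/3, q_D = (190 − 134)/(3/2) = 112/3, q_G = (172 − 134)/(3/2) = 76/3.
Price P = 239 - (3/2)·(268/3) = 105.
Granite's profit: (105 - 67)·(76/3) = 962.6667.

962.67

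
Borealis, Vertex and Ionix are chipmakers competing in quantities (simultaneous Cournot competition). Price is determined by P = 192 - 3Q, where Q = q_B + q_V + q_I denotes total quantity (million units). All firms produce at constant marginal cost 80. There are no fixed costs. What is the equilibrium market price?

108

A representative firm's profit is π_i = q_i(192 - 3Q) - 80q_i.
Setting ∂π_i/∂q_i = 0 with rivals' quantities fixed: 112 - 6q_i - 3·Σ_{j≠i} q_j = 0.
By symmetry each firm produces the same amount; substituting Σ_{j≠i} q_j = 2q_i yields q_i = 112/12 = 28/3.
Total output Q = 28, so price P = 192 - 3·28 = 108.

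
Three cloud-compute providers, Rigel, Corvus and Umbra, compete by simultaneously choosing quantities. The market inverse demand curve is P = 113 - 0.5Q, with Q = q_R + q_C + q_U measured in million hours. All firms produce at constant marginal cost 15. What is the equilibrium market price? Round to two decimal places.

39.50

A representative firm's profit is π_i = q_i(113 - 0.5Q) - 15q_i.
First-order condition (treating rivals' output as given): 98 - q_i - (1/2)·Σ_{j≠i} q_j = 0.
With identical firms every q_j equals q_i, so Σ_{j≠i} q_j = 2q_i and 98 = 2q_i, giving q_i = 49.
Total output Q = 147, so price P = 113 - (1/2)·147 = 79/2.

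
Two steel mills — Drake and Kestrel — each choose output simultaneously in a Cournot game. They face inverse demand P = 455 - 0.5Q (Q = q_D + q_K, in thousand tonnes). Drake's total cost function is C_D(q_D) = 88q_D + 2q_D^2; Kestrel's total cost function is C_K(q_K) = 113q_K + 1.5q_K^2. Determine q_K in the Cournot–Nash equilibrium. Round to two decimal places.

77.29

Drake's profit: π_D = (455 - 0.5Q)q_D - (88q_D + 2q_D²). Setting ∂π_D/∂q_D = 0: 367 - 5q_D - (1/2)(q_K) = 0.
Kestrel's first-order condition: 342 - 4q_K - (1/2)(q_D) = 0.
Rearranging gives the reaction functions q_D = (367 - (1/2)q_K)/5 and q_K = (342 - (1/2)q_D)/4.
Substituting one into the other gives q_D = 65.6709 and q_K = 77.2911.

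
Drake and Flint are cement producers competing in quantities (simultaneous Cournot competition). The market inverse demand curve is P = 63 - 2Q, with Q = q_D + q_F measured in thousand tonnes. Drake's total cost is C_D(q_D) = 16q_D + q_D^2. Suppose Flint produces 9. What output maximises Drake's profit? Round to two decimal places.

4.83

With the rival's output fixed at 9, Drake's profit is π_D = (63 - 2·9 - 2q_D)q_D - (16q_D + q_D²) = (45 - 2q_D)q_D - (16q_D + q_D²).
∂π_D/∂q_D = 29 - 6q_D = 0, so q_D = 29/6.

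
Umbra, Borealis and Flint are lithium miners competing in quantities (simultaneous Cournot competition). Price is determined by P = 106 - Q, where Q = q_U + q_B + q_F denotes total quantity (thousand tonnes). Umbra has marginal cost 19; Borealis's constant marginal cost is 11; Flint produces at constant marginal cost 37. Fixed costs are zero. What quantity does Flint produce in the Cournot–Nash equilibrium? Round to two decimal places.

6.25

Umbra's profit: π_U = (106 - Q)q_U - (19q_U). Setting ∂π_U/∂q_U = 0: 87 - 2q_U - (q_B + q_F) = 0.
Borealis's first-order condition: 95 - 2q_B - (q_U + q_F) = 0.
Flint's profit: π_F = (106 - Q)q_F - (37q_F). Setting ∂π_F/∂q_F = 0: 69 - 2q_F - (q_U + q_B) = 0.
Summing all 3 equations gives 251 − 4Q = 0, hence Q = 251/4.
Back-substituting: q_U = (87 − 251/4) = 97/4, q_B = (95 − 251/4) = 129/4, q_F = (69 − 251/4) = 25/4.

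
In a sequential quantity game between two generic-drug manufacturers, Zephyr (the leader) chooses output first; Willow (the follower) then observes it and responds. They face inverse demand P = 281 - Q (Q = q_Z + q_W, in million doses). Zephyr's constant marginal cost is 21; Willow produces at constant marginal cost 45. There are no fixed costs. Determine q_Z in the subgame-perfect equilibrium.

142

The follower Willow best-responds to any q_Z: π_W = (281 - Q)q_W - 45q_W.
Follower FOC: 236 - q_Z - 2q_W = 0, so q_W(q_Z) = (236 - q_Z)/2.
Zephyr substitutes q_W(q_Z) into its own profit: π_Z = q_Z(281 - q_Z - (236 - q_Z)/2) - 21q_Z = (163 - (1/2)q_Z)q_Z - 21q_Z.
Maximising: ∂π_Z/∂q_Z = 142 - q_Z = 0, giving q_Z = 142.
Then q_W = (236 - 142)/2 = 47.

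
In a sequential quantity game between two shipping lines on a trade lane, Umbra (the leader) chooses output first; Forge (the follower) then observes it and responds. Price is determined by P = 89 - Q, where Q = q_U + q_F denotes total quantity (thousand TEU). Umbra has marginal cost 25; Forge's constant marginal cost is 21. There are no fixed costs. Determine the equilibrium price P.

40

Solve by backward induction. Given q_U, the follower Forge maximises π_F = (89 - q_U - q_F)q_F - 21q_F.
∂π_F/∂q_F = 68 - q_U - 2q_F = 0 gives the reaction function q_F = (68 - q_U)/2.
The leader anticipates this reaction. Substituting into P = 89 - Q gives P = 55 - (1/2)q_U, so π_U = (55 - (1/2)q_U)q_U - 25q_U.
Maximising: ∂π_U/∂q_U = 30 - q_U = 0, giving q_U = 30.
Then q_F = (68 - 30)/2 = 19.
Total output Q = 49, so price P = 89 - 49 = 40.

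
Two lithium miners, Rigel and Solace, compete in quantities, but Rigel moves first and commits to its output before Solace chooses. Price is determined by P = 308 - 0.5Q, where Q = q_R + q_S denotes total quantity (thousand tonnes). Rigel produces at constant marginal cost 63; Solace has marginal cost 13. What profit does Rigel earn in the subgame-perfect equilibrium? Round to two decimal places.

The follower Solace best-responds to any q_R: π_S = (308 - 0.5Q)q_S - 13q_S.
Setting the follower's marginal profit to zero, 295 - (1/2)q_R - q_S = 0, i.e. q_S = (295 - (1/2)q_R).
The leader anticipates this reaction. Substituting into P = 308 - 0.5Q gives P = 321/2 - (1/4)q_R, so π_R = (321/2 - (1/4)q_R)q_R - 63q_R.
The leader's first-order condition 195/2 - (1/2)q_R = 0 yields q_R = 195.
Then q_S = (295 - (1/2)·195) = 395/2.
Price P = 308 - (1/2)·(785/2) = 447/4.
Rigel's profit: (447/4 - 63)·195 = 9506.2500.

9506.25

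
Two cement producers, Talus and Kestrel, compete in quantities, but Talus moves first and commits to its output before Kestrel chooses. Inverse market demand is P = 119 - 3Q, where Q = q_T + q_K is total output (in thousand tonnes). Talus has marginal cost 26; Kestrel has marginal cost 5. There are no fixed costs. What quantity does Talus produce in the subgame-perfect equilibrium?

The follower Kestrel best-responds to any q_T: π_K = (119 - 3Q)q_K - 5q_K.
∂π_K/∂q_K = 114 - 3q_T - 6q_K = 0 gives the reaction function q_K = (114 - 3q_T)/6.
Talus substitutes q_K(q_T) into its own profit: π_T = q_T(119 - 3q_T - (114 - 3q_T)/2) - 26q_T = (62 - (3/2)q_T)q_T - 26q_T.
Leader FOC: 36 - 3q_T = 0, so q_T = 12.
Then q_K = (114 - 3·12)/6 = 13.

12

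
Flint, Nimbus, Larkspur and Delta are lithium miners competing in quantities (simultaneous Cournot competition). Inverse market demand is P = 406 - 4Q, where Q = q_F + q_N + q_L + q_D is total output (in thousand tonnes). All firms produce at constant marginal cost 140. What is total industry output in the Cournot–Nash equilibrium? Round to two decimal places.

53.20

Each firm earns π_i = (406 - 4Q)q_i - 140q_i.
Setting ∂π_i/∂q_i = 0 with rivals' quantities fixed: 266 - 8q_i - 4·Σ_{j≠i} q_j = 0.
With identical firms every q_j equals q_i, so Σ_{j≠i} q_j = 3q_i and 266 = 20q_i, giving q_i = 133/10.
Total output Q = 133/10 + 133/10 + 133/10 + 133/10 = 266/5.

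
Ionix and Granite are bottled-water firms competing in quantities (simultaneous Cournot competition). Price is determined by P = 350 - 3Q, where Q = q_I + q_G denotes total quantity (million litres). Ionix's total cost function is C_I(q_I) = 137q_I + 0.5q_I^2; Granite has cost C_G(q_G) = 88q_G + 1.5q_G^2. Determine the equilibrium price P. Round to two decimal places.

Ionix's profit: π_I = (350 - 3Q)q_I - (137q_I + (1/2)q_I²). Setting ∂π_I/∂q_I = 0: 213 - 7q_I - 3(q_G) = 0.
Granite's first-order condition: 262 - 9q_G - 3(q_I) = 0.
Rearranging gives the reaction functions q_I = (213 - 3q_G)/7 and q_G = (262 - 3q_I)/9.
Substituting one into the other gives q_I = 377/18 and q_G = 1195/54.
Total output Q = 1163/27, so price P = 350 - 3·(1163/27) = 1987/9.

220.78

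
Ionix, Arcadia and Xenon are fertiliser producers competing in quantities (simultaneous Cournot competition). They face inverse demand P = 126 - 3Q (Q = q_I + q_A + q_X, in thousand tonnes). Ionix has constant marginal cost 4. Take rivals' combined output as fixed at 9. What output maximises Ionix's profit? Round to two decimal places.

15.83

With rivals' combined output fixed at 9, Ionix's profit is π_I = (126 - 3·9 - 3q_I)q_I - (4q_I) = (99 - 3q_I)q_I - (4q_I).
∂π_I/∂q_I = 95 - 6q_I = 0, so q_I = 95/6.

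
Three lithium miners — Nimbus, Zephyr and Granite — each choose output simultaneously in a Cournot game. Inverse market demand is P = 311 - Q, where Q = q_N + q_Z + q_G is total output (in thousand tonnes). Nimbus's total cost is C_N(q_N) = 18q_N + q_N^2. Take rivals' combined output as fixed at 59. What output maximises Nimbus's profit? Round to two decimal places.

With rivals' combined output fixed at 59, Nimbus's profit is π_N = (311 - 59 - q_N)q_N - (18q_N + q_N²) = (252 - q_N)q_N - (18q_N + q_N²).
∂π_N/∂q_N = 234 - 4q_N = 0, so q_N = 117/2.

58.50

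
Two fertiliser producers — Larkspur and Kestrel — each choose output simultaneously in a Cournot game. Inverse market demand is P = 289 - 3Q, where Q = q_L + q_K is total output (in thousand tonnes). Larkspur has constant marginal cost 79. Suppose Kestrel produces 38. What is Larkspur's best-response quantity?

With the rival's output fixed at 38, Larkspur's profit is π_L = (289 - 3·38 - 3q_L)q_L - (79q_L) = (175 - 3q_L)q_L - (79q_L).
∂π_L/∂q_L = 96 - 6q_L = 0, so q_L = 16.

16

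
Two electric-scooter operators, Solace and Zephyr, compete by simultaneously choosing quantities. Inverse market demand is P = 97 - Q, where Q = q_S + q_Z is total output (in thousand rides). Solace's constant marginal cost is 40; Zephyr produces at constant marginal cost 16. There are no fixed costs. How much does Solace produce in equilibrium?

11

Solace's profit: π_S = (97 - Q)q_S - (40q_S). Setting ∂π_S/∂q_S = 0: 57 - 2q_S - (q_Z) = 0.
Zephyr's first-order condition: 81 - 2q_Z - (q_S) = 0.
Rearranging gives the reaction functions q_S = (57 - q_Z)/2 and q_Z = (81 - q_S)/2.
Solving the pair: q_S = 11, q_Z = 35.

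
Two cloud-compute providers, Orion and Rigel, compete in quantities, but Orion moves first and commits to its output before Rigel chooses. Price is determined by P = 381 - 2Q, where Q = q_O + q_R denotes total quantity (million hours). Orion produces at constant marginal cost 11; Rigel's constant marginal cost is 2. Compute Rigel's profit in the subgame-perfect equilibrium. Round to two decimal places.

4925.28

Solve by backward induction. Given q_O, the follower Rigel maximises π_R = (381 - 2q_O - 2q_R)q_R - 2q_R.
Follower FOC: 379 - 2q_O - 4q_R = 0, so q_R(q_O) = (379 - 2q_O)/4.
Orion substitutes q_R(q_O) into its own profit: π_O = q_O(381 - 2q_O - (379 - 2q_O)/2) - 11q_O = (383/2 - q_O)q_O - 11q_O.
Maximising: ∂π_O/∂q_O = 361/2 - 2q_O = 0, giving q_O = 361/4.
Then q_R = (379 - 2·(361/4))/4 = 397/8.
Price P = 381 - 2·(1119/8) = 405/4.
Rigel's profit: (405/4 - 2)·(397/8) = 4925.2813.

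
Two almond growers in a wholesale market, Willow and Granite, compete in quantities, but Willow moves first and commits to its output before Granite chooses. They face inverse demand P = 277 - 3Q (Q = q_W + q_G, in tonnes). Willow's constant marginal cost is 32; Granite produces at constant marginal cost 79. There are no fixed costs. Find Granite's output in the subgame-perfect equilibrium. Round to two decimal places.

8.67

The follower Granite best-responds to any q_W: π_G = (277 - 3Q)q_G - 79q_G.
Follower FOC: 198 - 3q_W - 6q_G = 0, so q_G(q_W) = (198 - 3q_W)/6.
Willow substitutes q_G(q_W) into its own profit: π_W = q_W(277 - 3q_W - (198 - 3q_W)/2) - 32q_W = (178 - (3/2)q_W)q_W - 32q_W.
Leader FOC: 146 - 3q_W = 0, so q_W = 146/3.
Then q_G = (198 - 3·(146/3))/6 = 26/3.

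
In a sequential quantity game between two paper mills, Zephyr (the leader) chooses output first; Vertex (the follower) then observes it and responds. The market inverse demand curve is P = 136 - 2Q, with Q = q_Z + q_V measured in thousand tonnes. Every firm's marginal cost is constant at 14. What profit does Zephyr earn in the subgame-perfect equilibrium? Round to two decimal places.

930.25

Solve by backward induction. Given q_Z, the follower Vertex maximises π_V = (136 - 2q_Z - 2q_V)q_V - 14q_V.
Follower FOC: 122 - 2q_Z - 4q_V = 0, so q_V(q_Z) = (122 - 2q_Z)/4.
The leader anticipates this reaction. Substituting into P = 136 - 2Q gives P = 75 - q_Z, so π_Z = (75 - q_Z)q_Z - 14q_Z.
Maximising: ∂π_Z/∂q_Z = 61 - 2q_Z = 0, giving q_Z = 61/2.
Then q_V = (122 - 2·(61/2))/4 = 61/4.
Price P = 136 - 2·(183/4) = 89/2.
Zephyr's profit: (89/2 - 14)·(61/2) = 930.2500.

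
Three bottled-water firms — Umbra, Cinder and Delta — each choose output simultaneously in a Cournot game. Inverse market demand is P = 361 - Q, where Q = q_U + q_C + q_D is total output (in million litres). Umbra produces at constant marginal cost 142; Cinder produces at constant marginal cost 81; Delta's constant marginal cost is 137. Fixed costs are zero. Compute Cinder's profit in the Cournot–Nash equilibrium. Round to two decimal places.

9850.56

Umbra's profit: π_U = (361 - Q)q_U - (142q_U). Setting ∂π_U/∂q_U = 0: 219 - 2q_U - (q_C + q_D) = 0.
Cinder's first-order condition: 280 - 2q_C - (q_U + q_D) = 0.
Delta's profit: π_D = (361 - Q)q_D - (137q_D). Setting ∂π_D/∂q_D = 0: 224 - 2q_D - (q_U + q_C) = 0.
Summing all 3 equations gives 723 − 4Q = 0, hence Q = 723/4.
Back-substituting: q_U = (219 − 723/4) = 153/4, q_C = (280 − 723/4) = 397/4, q_D = (224 − 723/4) = 173/4.
Price P = 361 - 723/4 = 721/4.
Cinder's profit: (721/4 - 81)·(397/4) = 9850.5625.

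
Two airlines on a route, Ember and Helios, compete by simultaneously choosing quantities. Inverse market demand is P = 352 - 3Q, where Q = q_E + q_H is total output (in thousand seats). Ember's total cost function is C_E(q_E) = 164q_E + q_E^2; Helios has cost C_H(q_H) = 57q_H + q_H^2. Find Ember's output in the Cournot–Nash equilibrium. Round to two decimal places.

Ember's profit: π_E = (352 - 3Q)q_E - (164q_E + q_E²). Setting ∂π_E/∂q_E = 0: 188 - 8q_E - 3(q_H) = 0.
Helios's profit: π_H = (352 - 3Q)q_H - (57q_H + q_H²). Setting ∂π_H/∂q_H = 0: 295 - 8q_H - 3(q_E) = 0.
Best responses: q_E = (188 - 3q_H)/8, q_H = (295 - 3q_E)/8.
Substituting one into the other gives q_E = 619/55 and q_H = 1796/55.

11.25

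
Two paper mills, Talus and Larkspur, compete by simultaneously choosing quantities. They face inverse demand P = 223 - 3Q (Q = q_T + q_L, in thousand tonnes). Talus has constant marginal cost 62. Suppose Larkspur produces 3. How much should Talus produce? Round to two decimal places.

25.33

With the rival's output fixed at 3, Talus's profit is π_T = (223 - 3·3 - 3q_T)q_T - (62q_T) = (214 - 3q_T)q_T - (62q_T).
∂π_T/∂q_T = 152 - 6q_T = 0, so q_T = 76/3.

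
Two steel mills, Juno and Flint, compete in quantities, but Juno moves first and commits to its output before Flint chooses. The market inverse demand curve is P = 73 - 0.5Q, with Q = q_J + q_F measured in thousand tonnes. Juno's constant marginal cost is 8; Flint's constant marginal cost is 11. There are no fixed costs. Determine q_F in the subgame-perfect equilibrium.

28

The follower Flint best-responds to any q_J: π_F = (73 - 0.5Q)q_F - 11q_F.
Follower FOC: 62 - (1/2)q_J - q_F = 0, so q_F(q_J) = (62 - (1/2)q_J).
Juno substitutes q_F(q_J) into its own profit: π_J = q_J(73 - (1/2)q_J - (62 - (1/2)q_J)/2) - 8q_J = (42 - (1/4)q_J)q_J - 8q_J.
Maximising: ∂π_J/∂q_J = 34 - (1/2)q_J = 0, giving q_J = 68.
Then q_F = (62 - (1/2)·68) = 28.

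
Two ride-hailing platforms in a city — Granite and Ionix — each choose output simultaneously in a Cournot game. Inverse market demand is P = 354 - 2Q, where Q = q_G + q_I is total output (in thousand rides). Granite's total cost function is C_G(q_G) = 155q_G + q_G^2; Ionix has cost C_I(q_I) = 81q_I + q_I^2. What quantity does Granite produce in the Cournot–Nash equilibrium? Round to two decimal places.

Granite's profit: π_G = (354 - 2Q)q_G - (155q_G + q_G²). Setting ∂π_G/∂q_G = 0: 199 - 6q_G - 2(q_I) = 0.
Ionix's first-order condition: 273 - 6q_I - 2(q_G) = 0.
Rearranging gives the reaction functions q_G = (199 - 2q_I)/6 and q_I = (273 - 2q_G)/6.
Substituting one into the other gives q_G = 81/4 and q_I = 155/4.

20.25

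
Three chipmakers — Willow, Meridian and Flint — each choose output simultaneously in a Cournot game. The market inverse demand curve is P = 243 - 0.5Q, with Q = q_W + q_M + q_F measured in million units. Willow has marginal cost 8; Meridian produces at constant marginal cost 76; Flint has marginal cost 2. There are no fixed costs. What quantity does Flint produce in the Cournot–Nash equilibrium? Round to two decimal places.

160.50

Willow's profit: π_W = (243 - 0.5Q)q_W - (8q_W). Setting ∂π_W/∂q_W = 0: 235 - q_W - (1/2)(q_M + q_F) = 0.
Meridian's profit: π_M = (243 - 0.5Q)q_M - (76q_M). Setting ∂π_M/∂q_M = 0: 167 - q_M - (1/2)(q_W + q_F) = 0.
Flint's profit: π_F = (243 - 0.5Q)q_F - (2q_F). Setting ∂π_F/∂q_F = 0: 241 - q_F - (1/2)(q_W + q_M) = 0.
Adding the 3 conditions: 643 − Q − Q = 0, i.e. Q = 643/2.
Back-substituting: q_W = (235 − 643/4)/(1/2) = 297/2, q_M = (167 − 643/4)/(1/2) = 25/2, q_F = (241 − 643/4)/(1/2) = 321/2.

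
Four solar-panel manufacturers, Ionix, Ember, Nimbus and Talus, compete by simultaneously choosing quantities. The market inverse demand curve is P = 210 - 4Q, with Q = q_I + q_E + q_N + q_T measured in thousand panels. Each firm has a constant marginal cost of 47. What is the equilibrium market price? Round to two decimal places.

Each firm earns π_i = (210 - 4Q)q_i - 47q_i.
First-order condition (treating rivals' output as given): 163 - 8q_i - 4·Σ_{j≠i} q_j = 0.
By symmetry each firm produces the same amount; substituting Σ_{j≠i} q_j = 3q_i yields q_i = 163/20.
Total output Q = 163/5, so price P = 210 - 4·(163/5) = 398/5.

79.60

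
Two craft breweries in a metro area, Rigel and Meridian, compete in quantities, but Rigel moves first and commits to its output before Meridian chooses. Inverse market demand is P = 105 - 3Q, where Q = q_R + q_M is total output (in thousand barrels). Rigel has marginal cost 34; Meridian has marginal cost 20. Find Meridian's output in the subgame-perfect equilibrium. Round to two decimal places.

9.42

Solve by backward induction. Given q_R, the follower Meridian maximises π_M = (105 - 3q_R - 3q_M)q_M - 20q_M.
Setting the follower's marginal profit to zero, 85 - 3q_R - 6q_M = 0, i.e. q_M = (85 - 3q_R)/6.
Rigel substitutes q_M(q_R) into its own profit: π_R = q_R(105 - 3q_R - (85 - 3q_R)/2) - 34q_R = (125/2 - (3/2)q_R)q_R - 34q_R.
Leader FOC: 57/2 - 3q_R = 0, so q_R = 19/2.
Then q_M = (85 - 3·(19/2))/6 = 113/12.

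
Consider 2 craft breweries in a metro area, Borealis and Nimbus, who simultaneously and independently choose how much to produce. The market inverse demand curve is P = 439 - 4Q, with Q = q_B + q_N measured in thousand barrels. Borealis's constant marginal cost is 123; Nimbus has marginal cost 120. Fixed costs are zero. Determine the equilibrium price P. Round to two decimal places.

Borealis's profit: π_B = (439 - 4Q)q_B - (123q_B). Setting ∂π_B/∂q_B = 0: 316 - 8q_B - 4(q_N) = 0.
Nimbus's first-order condition: 319 - 8q_N - 4(q_B) = 0.
Rearranging gives the reaction functions q_B = (316 - 4q_N)/8 and q_N = (319 - 4q_B)/8.
Substituting one into the other gives q_B = 313/12 and q_N = 161/6.
Total output Q = 635/12, so price P = 439 - 4·(635/12) = 682/3.

227.33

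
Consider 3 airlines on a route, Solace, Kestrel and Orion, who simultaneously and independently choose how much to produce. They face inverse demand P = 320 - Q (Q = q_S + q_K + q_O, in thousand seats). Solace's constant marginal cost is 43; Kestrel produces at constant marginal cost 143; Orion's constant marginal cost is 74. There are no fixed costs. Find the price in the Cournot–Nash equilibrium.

145

Solace's profit: π_S = (320 - Q)q_S - (43q_S). Setting ∂π_S/∂q_S = 0: 277 - 2q_S - (q_K + q_O) = 0.
Kestrel's first-order condition: 177 - 2q_K - (q_S + q_O) = 0.
Orion's profit: π_O = (320 - Q)q_O - (74q_O). Setting ∂π_O/∂q_O = 0: 246 - 2q_O - (q_S + q_K) = 0.
Adding the 3 first-order conditions: 700 − 4Q = 0, so Q = 175.
Back-substituting: q_S = (277 − 175) = 102, q_K = (177 − 175) = 2, q_O = (246 − 175) = 71.
Total output Q = 175, so price P = 320 - 175 = 145.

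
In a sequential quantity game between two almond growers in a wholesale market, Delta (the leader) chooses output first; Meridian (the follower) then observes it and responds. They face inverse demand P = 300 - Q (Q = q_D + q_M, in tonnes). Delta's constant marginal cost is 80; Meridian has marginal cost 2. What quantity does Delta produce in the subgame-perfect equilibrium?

The follower Meridian best-responds to any q_D: π_M = (300 - Q)q_M - 2q_M.
Setting the follower's marginal profit to zero, 298 - q_D - 2q_M = 0, i.e. q_M = (298 - q_D)/2.
Delta substitutes q_M(q_D) into its own profit: π_D = q_D(300 - q_D - (298 - q_D)/2) - 80q_D = (151 - (1/2)q_D)q_D - 80q_D.
Maximising: ∂π_D/∂q_D = 71 - q_D = 0, giving q_D = 71.
Then q_M = (298 - 71)/2 = 227/2.

71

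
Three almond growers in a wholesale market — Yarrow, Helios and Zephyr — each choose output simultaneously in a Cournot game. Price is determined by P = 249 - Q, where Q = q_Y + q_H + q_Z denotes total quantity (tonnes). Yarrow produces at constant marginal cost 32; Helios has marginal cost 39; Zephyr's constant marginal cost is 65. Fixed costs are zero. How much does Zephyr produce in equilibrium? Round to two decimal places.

31.25

Yarrow's profit: π_Y = (249 - Q)q_Y - (32q_Y). Setting ∂π_Y/∂q_Y = 0: 217 - 2q_Y - (q_H + q_Z) = 0.
Helios's first-order condition: 210 - 2q_H - (q_Y + q_Z) = 0.
Zephyr's profit: π_Z = (249 - Q)q_Z - (65q_Z). Setting ∂π_Z/∂q_Z = 0: 184 - 2q_Z - (q_Y + q_H) = 0.
Summing all 3 equations gives 611 − 4Q = 0, hence Q = 611/4.
Back-substituting: q_Y = (217 − 611/4) = 257/4, q_H = (210 − 611/4) = 229/4, q_Z = (184 − 611/4) = 125/4.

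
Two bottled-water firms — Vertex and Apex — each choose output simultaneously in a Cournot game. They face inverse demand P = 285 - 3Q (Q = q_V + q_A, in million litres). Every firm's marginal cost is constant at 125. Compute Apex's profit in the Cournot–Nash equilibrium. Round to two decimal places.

948.15

Each firm earns π_i = (285 - 3Q)q_i - 125q_i.
Setting ∂π_i/∂q_i = 0 with rivals' quantities fixed: 160 - 6q_i - 3q_j = 0.
By symmetry each firm produces the same amount; substituting q_j = q_i yields q_i = 160/9.
Price P = 285 - 3·(320/9) = 535/3.
Apex's profit: (535/3 - 125)·(160/9) = 948.1481.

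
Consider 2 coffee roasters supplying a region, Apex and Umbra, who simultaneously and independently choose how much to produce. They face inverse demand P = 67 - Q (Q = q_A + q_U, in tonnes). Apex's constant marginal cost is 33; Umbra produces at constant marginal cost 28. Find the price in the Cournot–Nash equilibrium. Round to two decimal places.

42.67

Apex's profit: π_A = (67 - Q)q_A - (33q_A). Setting ∂π_A/∂q_A = 0: 34 - 2q_A - (q_U) = 0.
Umbra's profit: π_U = (67 - Q)q_U - (28q_U). Setting ∂π_U/∂q_U = 0: 39 - 2q_U - (q_A) = 0.
Best responses: q_A = (34 - q_U)/2, q_U = (39 - q_A)/2.
Substituting one into the other gives q_A = 29/3 and q_U = 44/3.
Total output Q = 73/3, so price P = 67 - 73/3 = 128/3.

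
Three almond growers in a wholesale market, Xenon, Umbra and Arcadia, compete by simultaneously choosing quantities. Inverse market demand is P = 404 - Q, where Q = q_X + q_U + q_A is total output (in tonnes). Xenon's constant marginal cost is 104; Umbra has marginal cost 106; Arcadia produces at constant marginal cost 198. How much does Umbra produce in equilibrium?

Xenon's profit: π_X = (404 - Q)q_X - (104q_X). Setting ∂π_X/∂q_X = 0: 300 - 2q_X - (q_U + q_A) = 0.
Umbra's first-order condition: 298 - 2q_U - (q_X + q_A) = 0.
Arcadia's profit: π_A = (404 - Q)q_A - (198q_A). Setting ∂π_A/∂q_A = 0: 206 - 2q_A - (q_X + q_U) = 0.
Adding the 3 conditions: 804 − 2Q − 2Q = 0, i.e. Q = 201.
Back-substituting: q_X = (300 − 201) = 99, q_U = (298 − 201) = 97, q_A = (206 − 201) = 5.

97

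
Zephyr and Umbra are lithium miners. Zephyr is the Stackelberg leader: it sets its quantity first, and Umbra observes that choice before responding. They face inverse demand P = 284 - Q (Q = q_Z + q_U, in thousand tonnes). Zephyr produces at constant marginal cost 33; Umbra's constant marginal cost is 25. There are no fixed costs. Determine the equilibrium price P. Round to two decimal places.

Solve by backward induction. Given q_Z, the follower Umbra maximises π_U = (284 - q_Z - q_U)q_U - 25q_U.
Setting the follower's marginal profit to zero, 259 - q_Z - 2q_U = 0, i.e. q_U = (259 - q_Z)/2.
The leader anticipates this reaction. Substituting into P = 284 - Q gives P = 309/2 - (1/2)q_Z, so π_Z = (309/2 - (1/2)q_Z)q_Z - 33q_Z.
The leader's first-order condition 243/2 - q_Z = 0 yields q_Z = 243/2.
Then q_U = (259 - 243/2)/2 = 275/4.
Total output Q = 761/4, so price P = 284 - 761/4 = 375/4.

93.75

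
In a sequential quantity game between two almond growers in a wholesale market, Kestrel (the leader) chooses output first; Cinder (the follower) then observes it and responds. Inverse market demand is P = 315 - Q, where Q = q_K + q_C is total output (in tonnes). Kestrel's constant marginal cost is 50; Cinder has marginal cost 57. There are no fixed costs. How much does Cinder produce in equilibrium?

Solve by backward induction. Given q_K, the follower Cinder maximises π_C = (315 - q_K - q_C)q_C - 57q_C.
∂π_C/∂q_C = 258 - q_K - 2q_C = 0 gives the reaction function q_C = (258 - q_K)/2.
The leader anticipates this reaction. Substituting into P = 315 - Q gives P = 186 - (1/2)q_K, so π_K = (186 - (1/2)q_K)q_K - 50q_K.
Leader FOC: 136 - q_K = 0, so q_K = 136.
Then q_C = (258 - 136)/2 = 61.

61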